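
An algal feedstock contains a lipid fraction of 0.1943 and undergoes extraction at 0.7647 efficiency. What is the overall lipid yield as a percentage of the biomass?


Y = lipid_content * extraction_eff * 100
= 0.1943 * 0.7647 * 100
= 14.8581%

14.8581%


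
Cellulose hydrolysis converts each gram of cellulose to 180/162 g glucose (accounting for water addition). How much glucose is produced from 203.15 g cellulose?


glucose = cellulose * 180/162
= 203.15 * 180/162
= 225.7222 g

225.7222 g


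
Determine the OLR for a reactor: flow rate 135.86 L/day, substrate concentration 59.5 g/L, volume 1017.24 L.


OLR = Q * S / V
= 135.86 * 59.5 / 1017.24
= 7.9467 g/L/day

7.9467 g/L/day


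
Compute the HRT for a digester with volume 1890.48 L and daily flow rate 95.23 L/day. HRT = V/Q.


HRT = V / Q
= 1890.48 / 95.23
= 19.8517 days

19.8517 days


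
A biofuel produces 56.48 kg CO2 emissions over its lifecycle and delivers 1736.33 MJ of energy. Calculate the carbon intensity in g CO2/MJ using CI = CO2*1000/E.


CI = CO2 * 1000 / E
= 56.48 * 1000 / 1736.33
= 32.5284 g CO2/MJ

32.5284 g CO2/MJ


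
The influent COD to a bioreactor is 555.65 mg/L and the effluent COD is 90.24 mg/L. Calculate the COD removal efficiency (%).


eta = (COD_in - COD_out) / COD_in * 100
= (555.65 - 90.24) / 555.65 * 100
= 83.7596%

83.7596%


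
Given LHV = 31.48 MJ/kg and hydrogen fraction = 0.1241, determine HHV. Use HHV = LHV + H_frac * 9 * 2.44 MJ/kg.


HHV = LHV + H_frac * 9 * 2.44
= 31.48 + 0.1241 * 9 * 2.44
= 34.2052 MJ/kg

34.2052 MJ/kg


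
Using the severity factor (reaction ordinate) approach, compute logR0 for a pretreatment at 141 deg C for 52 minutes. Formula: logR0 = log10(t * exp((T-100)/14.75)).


logR0 = log10(t * exp((T - 100) / 14.75))
= log10(52 * exp((141 - 100) / 14.75))
= 2.9232

2.9232


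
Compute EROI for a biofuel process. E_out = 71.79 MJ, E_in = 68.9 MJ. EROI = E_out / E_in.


EROI = E_out / E_in
= 71.79 / 68.9
= 1.0419

1.0419


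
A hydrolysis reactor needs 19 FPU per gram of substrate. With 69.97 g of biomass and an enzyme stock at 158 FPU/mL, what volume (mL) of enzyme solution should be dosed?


V = dosage * m_sub / activity
V = 19 * 69.97 / 158
V = 8.4141 mL

8.4141 mL


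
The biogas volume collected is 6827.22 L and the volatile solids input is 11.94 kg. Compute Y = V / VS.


Y = V / VS
= 6827.22 / 11.94
= 571.7940 L/kg VS

571.7940 L/kg VS


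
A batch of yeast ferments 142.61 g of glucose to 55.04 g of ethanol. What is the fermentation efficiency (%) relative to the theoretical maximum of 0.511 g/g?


Fermentation efficiency = (actual / (0.511 * glucose)) * 100
= (55.04 / (0.511 * 142.61)) * 100
= 75.5279%

75.5279%


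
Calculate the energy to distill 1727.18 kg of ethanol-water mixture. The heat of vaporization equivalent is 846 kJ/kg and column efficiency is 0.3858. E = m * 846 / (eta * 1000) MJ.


E = m * 846 / (eta * 1000)
= 1727.18 * 846 / (0.3858 * 1000)
= 3787.4398 MJ

3787.4398 MJ


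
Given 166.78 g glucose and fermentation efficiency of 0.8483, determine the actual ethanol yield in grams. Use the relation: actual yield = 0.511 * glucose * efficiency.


Actual ethanol: m = 0.511 * 166.78 * 0.8483
m = 72.2960 g

72.2960 g


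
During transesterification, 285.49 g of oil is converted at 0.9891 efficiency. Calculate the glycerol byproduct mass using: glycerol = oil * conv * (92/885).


glycerol = oil * conv * (92/885)
= 285.49 * 0.9891 * 92 / 885
= 29.3546 g

29.3546 g


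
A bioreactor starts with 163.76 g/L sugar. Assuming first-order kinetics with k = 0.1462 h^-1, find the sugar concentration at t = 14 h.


S = S0 * exp(-k * t)
S = 163.76 * exp(-0.1462 * 14)
S = 21.1492 g/L

21.1492 g/L


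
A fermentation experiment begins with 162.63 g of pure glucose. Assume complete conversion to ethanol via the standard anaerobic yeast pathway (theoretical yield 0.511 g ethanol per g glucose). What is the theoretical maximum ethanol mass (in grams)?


Theoretical ethanol yield: m_EtOH = 0.511 * m_glucose
m_EtOH = 0.511 * 162.63 = 83.1039 g

83.1039 g


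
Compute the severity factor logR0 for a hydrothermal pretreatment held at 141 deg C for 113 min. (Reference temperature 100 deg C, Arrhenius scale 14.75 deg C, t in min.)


logR0 = log10(t * exp((T - 100) / 14.75))
= log10(113 * exp((141 - 100) / 14.75))
= 3.2603

3.2603


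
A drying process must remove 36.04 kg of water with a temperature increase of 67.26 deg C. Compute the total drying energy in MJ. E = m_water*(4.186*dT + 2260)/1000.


E = m_water * (4.186 * dT + 2260) / 1000
= 36.04 * (4.186 * 67.26 + 2260) / 1000
= 91.5975 MJ

91.5975 MJ


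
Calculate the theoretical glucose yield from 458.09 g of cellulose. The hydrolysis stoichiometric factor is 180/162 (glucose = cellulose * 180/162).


glucose = cellulose * 180/162
= 458.09 * 180/162
= 508.9889 g

508.9889 g


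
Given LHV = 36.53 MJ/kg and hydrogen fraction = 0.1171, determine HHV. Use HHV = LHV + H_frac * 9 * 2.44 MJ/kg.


HHV = LHV + H_frac * 9 * 2.44
= 36.53 + 0.1171 * 9 * 2.44
= 39.1015 MJ/kg

39.1015 MJ/kg


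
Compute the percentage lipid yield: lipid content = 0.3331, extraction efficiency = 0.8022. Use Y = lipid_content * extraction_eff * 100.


Y = lipid_content * extraction_eff * 100
= 0.3331 * 0.8022 * 100
= 26.7213%

26.7213%


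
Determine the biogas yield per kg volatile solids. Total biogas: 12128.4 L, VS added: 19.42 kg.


Y = V / VS
= 12128.4 / 19.42
= 624.5314 L/kg VS

624.5314 L/kg VS


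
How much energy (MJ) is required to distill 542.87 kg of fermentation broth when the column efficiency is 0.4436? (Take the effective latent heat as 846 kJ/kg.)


E = m * 846 / (eta * 1000)
= 542.87 * 846 / (0.4436 * 1000)
= 1035.3202 MJ

1035.3202 MJ


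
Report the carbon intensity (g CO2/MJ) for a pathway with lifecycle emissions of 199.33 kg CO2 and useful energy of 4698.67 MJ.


CI = CO2 * 1000 / E
= 199.33 * 1000 / 4698.67
= 42.4226 g CO2/MJ

42.4226 g CO2/MJ


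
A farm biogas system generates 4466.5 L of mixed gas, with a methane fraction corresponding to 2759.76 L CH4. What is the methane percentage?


CH4% = V_CH4 / V_total * 100
= 2759.76 / 4466.5 * 100
= 61.7880%

61.7880%


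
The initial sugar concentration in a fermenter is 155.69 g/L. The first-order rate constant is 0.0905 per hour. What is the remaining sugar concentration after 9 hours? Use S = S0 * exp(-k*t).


S = S0 * exp(-k * t)
S = 155.69 * exp(-0.0905 * 9)
S = 68.9490 g/L

68.9490 g/L


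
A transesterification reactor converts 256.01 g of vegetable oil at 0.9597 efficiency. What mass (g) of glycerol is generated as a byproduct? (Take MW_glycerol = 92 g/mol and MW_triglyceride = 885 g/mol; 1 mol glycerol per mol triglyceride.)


glycerol = oil * conv * (92/885)
= 256.01 * 0.9597 * 92 / 885
= 25.5409 g

25.5409 g


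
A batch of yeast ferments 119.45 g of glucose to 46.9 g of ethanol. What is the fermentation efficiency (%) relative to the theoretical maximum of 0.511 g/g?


Fermentation efficiency = (actual / (0.511 * glucose)) * 100
= (46.9 / (0.511 * 119.45)) * 100
= 76.8362%

76.8362%


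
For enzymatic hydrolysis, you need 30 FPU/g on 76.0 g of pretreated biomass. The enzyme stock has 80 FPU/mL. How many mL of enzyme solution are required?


V = dosage * m_sub / activity
V = 30 * 76.0 / 80
V = 28.5000 mL

28.5000 mL


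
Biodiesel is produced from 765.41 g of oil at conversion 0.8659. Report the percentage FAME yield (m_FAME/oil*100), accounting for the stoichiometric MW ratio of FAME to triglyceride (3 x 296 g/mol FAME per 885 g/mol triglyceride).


m_FAME = oil * conv * (3 * 296 / 885) = oil * conv * (888/885)
= 765.41 * 0.8659 * 888 / 885
= 665.0152 g
Y = m_FAME / oil * 100 = conv * (888/885) * 100
= 0.8659 * 888 / 885 * 100
= 86.88%

86.88%


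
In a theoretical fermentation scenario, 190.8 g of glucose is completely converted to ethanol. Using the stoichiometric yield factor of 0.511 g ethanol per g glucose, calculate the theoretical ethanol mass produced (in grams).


Theoretical ethanol yield: m_EtOH = 0.511 * m_glucose
m_EtOH = 0.511 * 190.8 = 97.4988 g

97.4988 g


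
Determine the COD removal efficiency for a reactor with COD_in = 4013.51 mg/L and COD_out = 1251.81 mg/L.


eta = (COD_in - COD_out) / COD_in * 100
= (4013.51 - 1251.81) / 4013.51 * 100
= 68.8101%

68.8101%


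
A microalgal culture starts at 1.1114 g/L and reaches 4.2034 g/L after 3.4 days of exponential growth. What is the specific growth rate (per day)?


mu = ln(X2/X1) / dt
= ln(4.2034/1.1114) / 3.4
= 0.3913 per day

0.3913 per day


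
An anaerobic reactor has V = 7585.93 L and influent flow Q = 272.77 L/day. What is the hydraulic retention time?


HRT = V / Q
= 7585.93 / 272.77
= 27.8107 days

27.8107 days


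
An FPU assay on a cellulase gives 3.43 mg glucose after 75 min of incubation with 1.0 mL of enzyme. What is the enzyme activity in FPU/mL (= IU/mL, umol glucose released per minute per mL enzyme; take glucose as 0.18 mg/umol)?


Activity = glucose_mg / (0.18 mg/umol * V_mL * t_min)
= 3.43 / (0.18 * 1.0 * 75)
= 0.2541 FPU/mL

0.2541 FPU/mL


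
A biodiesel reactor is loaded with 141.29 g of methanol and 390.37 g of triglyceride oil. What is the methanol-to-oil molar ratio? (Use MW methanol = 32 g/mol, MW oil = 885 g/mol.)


Molar ratio = n_MeOH / n_oil = (MeOH/32) / (oil/885) = (MeOH * 885) / (32 * oil)
= (141.29 * 885) / (32 * 390.37)
= 10.0099

10.0099


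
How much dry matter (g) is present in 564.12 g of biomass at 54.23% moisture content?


Wd = Ww * (1 - MC/100)
= 564.12 * (1 - 54.23/100)
= 258.1977 g

258.1977 g


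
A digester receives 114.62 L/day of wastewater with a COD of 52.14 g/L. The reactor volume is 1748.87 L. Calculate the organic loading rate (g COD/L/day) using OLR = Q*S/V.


OLR = Q * S / V
= 114.62 * 52.14 / 1748.87
= 3.4172 g/L/day

3.4172 g/L/day


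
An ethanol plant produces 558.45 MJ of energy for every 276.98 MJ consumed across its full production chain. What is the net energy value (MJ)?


NEV = E_out - E_in
= 558.45 - 276.98
= 281.4700 MJ

281.4700 MJ


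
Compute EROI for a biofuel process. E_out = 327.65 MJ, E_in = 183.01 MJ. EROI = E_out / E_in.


EROI = E_out / E_in
= 327.65 / 183.01
= 1.7903

1.7903


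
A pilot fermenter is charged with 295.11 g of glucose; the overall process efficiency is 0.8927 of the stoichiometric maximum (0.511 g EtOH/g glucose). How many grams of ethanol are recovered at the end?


Actual ethanol: m = 0.511 * 295.11 * 0.8927
m = 134.6202 g

134.6202 g


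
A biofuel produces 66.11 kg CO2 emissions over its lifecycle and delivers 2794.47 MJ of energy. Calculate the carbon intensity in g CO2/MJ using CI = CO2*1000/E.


CI = CO2 * 1000 / E
= 66.11 * 1000 / 2794.47
= 23.6574 g CO2/MJ

23.6574 g CO2/MJ


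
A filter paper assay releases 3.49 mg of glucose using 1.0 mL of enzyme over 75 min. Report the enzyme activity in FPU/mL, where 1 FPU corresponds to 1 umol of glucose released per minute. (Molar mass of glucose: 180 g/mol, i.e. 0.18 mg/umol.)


Activity = glucose_mg / (0.18 mg/umol * V_mL * t_min)
= 3.49 / (0.18 * 1.0 * 75)
= 0.2585 FPU/mL

0.2585 FPU/mL


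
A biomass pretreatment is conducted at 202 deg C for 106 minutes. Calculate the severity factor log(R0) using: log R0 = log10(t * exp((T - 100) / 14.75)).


logR0 = log10(t * exp((T - 100) / 14.75))
= log10(106 * exp((202 - 100) / 14.75))
= 5.0286

5.0286


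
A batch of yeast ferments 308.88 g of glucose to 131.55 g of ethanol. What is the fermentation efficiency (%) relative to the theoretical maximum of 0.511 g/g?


Fermentation efficiency = (actual / (0.511 * glucose)) * 100
= (131.55 / (0.511 * 308.88)) * 100
= 83.3451%

83.3451%


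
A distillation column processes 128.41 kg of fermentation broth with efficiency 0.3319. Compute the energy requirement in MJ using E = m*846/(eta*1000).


E = m * 846 / (eta * 1000)
= 128.41 * 846 / (0.3319 * 1000)
= 327.3120 MJ

327.3120 MJ


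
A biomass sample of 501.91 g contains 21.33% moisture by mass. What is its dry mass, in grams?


Wd = Ww * (1 - MC/100)
= 501.91 * (1 - 21.33/100)
= 394.8526 g

394.8526 g


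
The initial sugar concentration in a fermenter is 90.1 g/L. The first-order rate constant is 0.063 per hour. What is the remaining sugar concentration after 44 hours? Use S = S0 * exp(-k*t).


S = S0 * exp(-k * t)
S = 90.1 * exp(-0.063 * 44)
S = 5.6346 g/L

5.6346 g/L


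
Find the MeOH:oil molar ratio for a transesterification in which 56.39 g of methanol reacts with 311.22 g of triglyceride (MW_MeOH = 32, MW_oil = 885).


Molar ratio = n_MeOH / n_oil = (MeOH/32) / (oil/885) = (MeOH * 885) / (32 * oil)
= (56.39 * 885) / (32 * 311.22)
= 5.0110

5.0110


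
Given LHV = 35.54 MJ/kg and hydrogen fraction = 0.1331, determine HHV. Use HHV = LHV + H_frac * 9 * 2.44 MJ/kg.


HHV = LHV + H_frac * 9 * 2.44
= 35.54 + 0.1331 * 9 * 2.44
= 38.4629 MJ/kg

38.4629 MJ/kg


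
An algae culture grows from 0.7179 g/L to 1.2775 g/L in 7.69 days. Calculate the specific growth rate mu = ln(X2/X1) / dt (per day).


mu = ln(X2/X1) / dt
= ln(1.2775/0.7179) / 7.69
= 0.0749 per day

0.0749 per day


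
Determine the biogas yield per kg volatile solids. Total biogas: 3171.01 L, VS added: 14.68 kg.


Y = V / VS
= 3171.01 / 14.68
= 216.0089 L/kg VS

216.0089 L/kg VS


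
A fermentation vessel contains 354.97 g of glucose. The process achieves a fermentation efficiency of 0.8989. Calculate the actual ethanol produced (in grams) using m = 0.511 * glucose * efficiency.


Actual ethanol: m = 0.511 * 354.97 * 0.8989
m = 163.0512 g

163.0512 g


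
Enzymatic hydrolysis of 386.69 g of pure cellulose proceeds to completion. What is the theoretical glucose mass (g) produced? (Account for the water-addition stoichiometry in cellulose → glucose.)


glucose = cellulose * 180/162
= 386.69 * 180/162
= 429.6556 g

429.6556 g


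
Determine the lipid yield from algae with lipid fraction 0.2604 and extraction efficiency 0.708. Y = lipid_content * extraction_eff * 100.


Y = lipid_content * extraction_eff * 100
= 0.2604 * 0.708 * 100
= 18.4363%

18.4363%


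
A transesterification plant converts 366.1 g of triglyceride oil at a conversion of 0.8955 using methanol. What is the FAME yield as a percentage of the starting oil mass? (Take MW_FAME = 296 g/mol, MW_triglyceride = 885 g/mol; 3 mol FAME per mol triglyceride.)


m_FAME = oil * conv * (3 * 296 / 885) = oil * conv * (888/885)
= 366.1 * 0.8955 * 888 / 885
= 328.9539 g
Y = m_FAME / oil * 100 = conv * (888/885) * 100
= 0.8955 * 888 / 885 * 100
= 89.85%

89.85%


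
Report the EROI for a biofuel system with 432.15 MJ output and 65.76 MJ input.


EROI = E_out / E_in
= 432.15 / 65.76
= 6.5716

6.5716


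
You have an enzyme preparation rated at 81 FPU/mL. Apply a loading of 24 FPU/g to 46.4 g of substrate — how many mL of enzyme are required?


V = dosage * m_sub / activity
V = 24 * 46.4 / 81
V = 13.7481 mL

13.7481 mL


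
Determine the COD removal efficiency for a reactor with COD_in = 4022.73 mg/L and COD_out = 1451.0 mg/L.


eta = (COD_in - COD_out) / COD_in * 100
= (4022.73 - 1451.0) / 4022.73 * 100
= 63.9300%

63.9300%


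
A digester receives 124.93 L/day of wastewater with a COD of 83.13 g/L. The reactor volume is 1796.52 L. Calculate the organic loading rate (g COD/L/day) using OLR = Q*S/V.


OLR = Q * S / V
= 124.93 * 83.13 / 1796.52
= 5.7809 g/L/day

5.7809 g/L/day


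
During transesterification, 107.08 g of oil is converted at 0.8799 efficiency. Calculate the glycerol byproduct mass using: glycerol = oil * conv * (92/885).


glycerol = oil * conv * (92/885)
= 107.08 * 0.8799 * 92 / 885
= 9.7946 g

9.7946 g


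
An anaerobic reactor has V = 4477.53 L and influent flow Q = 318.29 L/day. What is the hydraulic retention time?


HRT = V / Q
= 4477.53 / 318.29
= 14.0675 days

14.0675 days


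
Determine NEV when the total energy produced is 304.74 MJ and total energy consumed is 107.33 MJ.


NEV = E_out - E_in
= 304.74 - 107.33
= 197.4100 MJ

197.4100 MJ


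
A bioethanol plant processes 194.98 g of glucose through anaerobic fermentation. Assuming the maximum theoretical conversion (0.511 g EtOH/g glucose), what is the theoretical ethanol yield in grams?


Theoretical ethanol yield: m_EtOH = 0.511 * m_glucose
m_EtOH = 0.511 * 194.98 = 99.6348 g

99.6348 g


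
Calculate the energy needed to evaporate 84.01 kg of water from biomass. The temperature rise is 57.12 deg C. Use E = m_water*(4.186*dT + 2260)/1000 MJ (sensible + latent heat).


E = m_water * (4.186 * dT + 2260) / 1000
= 84.01 * (4.186 * 57.12 + 2260) / 1000
= 209.9498 MJ

209.9498 MJ


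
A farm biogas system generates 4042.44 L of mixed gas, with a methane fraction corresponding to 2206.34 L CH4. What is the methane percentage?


CH4% = V_CH4 / V_total * 100
= 2206.34 / 4042.44 * 100
= 54.5794%

54.5794%


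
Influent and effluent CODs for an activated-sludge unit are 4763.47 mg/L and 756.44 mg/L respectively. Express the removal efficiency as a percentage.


eta = (COD_in - COD_out) / COD_in * 100
= (4763.47 - 756.44) / 4763.47 * 100
= 84.1200%

84.1200%


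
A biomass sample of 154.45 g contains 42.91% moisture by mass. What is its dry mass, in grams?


Wd = Ww * (1 - MC/100)
= 154.45 * (1 - 42.91/100)
= 88.1755 g

88.1755 g


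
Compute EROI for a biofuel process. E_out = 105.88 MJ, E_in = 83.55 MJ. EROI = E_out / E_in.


EROI = E_out / E_in
= 105.88 / 83.55
= 1.2673

1.2673


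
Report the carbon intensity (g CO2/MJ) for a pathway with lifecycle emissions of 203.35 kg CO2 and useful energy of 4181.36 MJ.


CI = CO2 * 1000 / E
= 203.35 * 1000 / 4181.36
= 48.6325 g CO2/MJ

48.6325 g CO2/MJ


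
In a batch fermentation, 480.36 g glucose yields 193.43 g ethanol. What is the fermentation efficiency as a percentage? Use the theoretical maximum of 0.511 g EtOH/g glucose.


Fermentation efficiency = (actual / (0.511 * glucose)) * 100
= (193.43 / (0.511 * 480.36)) * 100
= 78.8018%

78.8018%


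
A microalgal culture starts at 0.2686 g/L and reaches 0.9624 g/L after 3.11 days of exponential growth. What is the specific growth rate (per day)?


mu = ln(X2/X1) / dt
= ln(0.9624/0.2686) / 3.11
= 0.4104 per day

0.4104 per day


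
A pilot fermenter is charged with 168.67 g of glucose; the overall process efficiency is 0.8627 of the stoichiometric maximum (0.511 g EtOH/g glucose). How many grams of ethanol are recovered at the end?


Actual ethanol: m = 0.511 * 168.67 * 0.8627
m = 74.3564 g

74.3564 g


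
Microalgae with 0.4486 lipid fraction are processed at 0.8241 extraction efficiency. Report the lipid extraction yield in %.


Y = lipid_content * extraction_eff * 100
= 0.4486 * 0.8241 * 100
= 36.9691%

36.9691%


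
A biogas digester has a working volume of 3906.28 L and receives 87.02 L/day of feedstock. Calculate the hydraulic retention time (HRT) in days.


HRT = V / Q
= 3906.28 / 87.02
= 44.8895 days

44.8895 days


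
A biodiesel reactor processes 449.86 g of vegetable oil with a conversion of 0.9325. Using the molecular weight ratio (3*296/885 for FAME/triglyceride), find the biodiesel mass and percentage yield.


m_FAME = oil * conv * (3 * 296 / 885) = oil * conv * (888/885)
= 449.86 * 0.9325 * 888 / 885
= 420.9165 g
Y = m_FAME / oil * 100 = conv * (888/885) * 100
= 0.9325 * 888 / 885 * 100
= 93.57%

420.9165 g FAME; Y = 93.57%


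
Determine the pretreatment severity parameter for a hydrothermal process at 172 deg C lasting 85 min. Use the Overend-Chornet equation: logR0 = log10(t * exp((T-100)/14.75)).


logR0 = log10(t * exp((T - 100) / 14.75))
= log10(85 * exp((172 - 100) / 14.75))
= 4.0494

4.0494


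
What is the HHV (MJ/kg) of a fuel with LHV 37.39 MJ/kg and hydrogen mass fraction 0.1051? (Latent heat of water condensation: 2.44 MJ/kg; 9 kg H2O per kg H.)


HHV = LHV + H_frac * 9 * 2.44
= 37.39 + 0.1051 * 9 * 2.44
= 39.6980 MJ/kg

39.6980 MJ/kg


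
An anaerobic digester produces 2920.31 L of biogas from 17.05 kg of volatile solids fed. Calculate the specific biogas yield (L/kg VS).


Y = V / VS
= 2920.31 / 17.05
= 171.2792 L/kg VS

171.2792 L/kg VS


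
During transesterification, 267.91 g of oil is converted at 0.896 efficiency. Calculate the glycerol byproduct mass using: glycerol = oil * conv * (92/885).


glycerol = oil * conv * (92/885)
= 267.91 * 0.896 * 92 / 885
= 24.9541 g

24.9541 g


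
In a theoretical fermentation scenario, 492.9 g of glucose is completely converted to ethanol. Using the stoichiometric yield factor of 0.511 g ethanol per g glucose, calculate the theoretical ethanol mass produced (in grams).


Theoretical ethanol yield: m_EtOH = 0.511 * m_glucose
m_EtOH = 0.511 * 492.9 = 251.8719 g

251.8719 g


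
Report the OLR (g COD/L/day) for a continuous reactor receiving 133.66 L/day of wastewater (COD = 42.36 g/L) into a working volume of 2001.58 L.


OLR = Q * S / V
= 133.66 * 42.36 / 2001.58
= 2.8287 g/L/day

2.8287 g/L/day


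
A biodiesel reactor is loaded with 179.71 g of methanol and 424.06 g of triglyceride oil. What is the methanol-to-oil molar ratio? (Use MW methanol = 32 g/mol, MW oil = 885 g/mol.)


Molar ratio = n_MeOH / n_oil = (MeOH/32) / (oil/885) = (MeOH * 885) / (32 * oil)
= (179.71 * 885) / (32 * 424.06)
= 11.7203

11.7203


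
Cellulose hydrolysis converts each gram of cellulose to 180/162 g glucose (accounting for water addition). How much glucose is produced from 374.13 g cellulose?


glucose = cellulose * 180/162
= 374.13 * 180/162
= 415.7000 g

415.7000 g


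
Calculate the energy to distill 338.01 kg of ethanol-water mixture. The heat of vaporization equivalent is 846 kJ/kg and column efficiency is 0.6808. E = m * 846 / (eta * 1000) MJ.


E = m * 846 / (eta * 1000)
= 338.01 * 846 / (0.6808 * 1000)
= 420.0301 MJ

420.0301 MJ


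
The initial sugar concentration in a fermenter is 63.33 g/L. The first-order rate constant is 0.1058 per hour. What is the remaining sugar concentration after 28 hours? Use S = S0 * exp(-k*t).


S = S0 * exp(-k * t)
S = 63.33 * exp(-0.1058 * 28)
S = 3.2738 g/L

3.2738 g/L


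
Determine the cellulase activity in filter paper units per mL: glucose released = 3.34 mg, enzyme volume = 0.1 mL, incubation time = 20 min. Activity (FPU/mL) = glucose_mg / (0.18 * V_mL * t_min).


Activity = glucose_mg / (0.18 mg/umol * V_mL * t_min)
= 3.34 / (0.18 * 0.1 * 20)
= 9.2778 FPU/mL

9.2778 FPU/mL


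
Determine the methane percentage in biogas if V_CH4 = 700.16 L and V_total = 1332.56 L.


CH4% = V_CH4 / V_total * 100
= 700.16 / 1332.56 * 100
= 52.5425%

52.5425%


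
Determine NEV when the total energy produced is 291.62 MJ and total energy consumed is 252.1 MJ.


NEV = E_out - E_in
= 291.62 - 252.1
= 39.5200 MJ

39.5200 MJ


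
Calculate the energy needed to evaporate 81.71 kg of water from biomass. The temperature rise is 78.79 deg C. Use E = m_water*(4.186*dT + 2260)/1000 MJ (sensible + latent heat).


E = m_water * (4.186 * dT + 2260) / 1000
= 81.71 * (4.186 * 78.79 + 2260) / 1000
= 211.6138 MJ

211.6138 MJ


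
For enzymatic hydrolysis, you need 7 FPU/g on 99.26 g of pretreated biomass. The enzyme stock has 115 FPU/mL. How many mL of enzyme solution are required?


V = dosage * m_sub / activity
V = 7 * 99.26 / 115
V = 6.0419 mL

6.0419 mL


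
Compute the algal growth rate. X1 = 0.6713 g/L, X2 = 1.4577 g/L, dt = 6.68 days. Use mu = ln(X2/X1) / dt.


mu = ln(X2/X1) / dt
= ln(1.4577/0.6713) / 6.68
= 0.1161 per day

0.1161 per day


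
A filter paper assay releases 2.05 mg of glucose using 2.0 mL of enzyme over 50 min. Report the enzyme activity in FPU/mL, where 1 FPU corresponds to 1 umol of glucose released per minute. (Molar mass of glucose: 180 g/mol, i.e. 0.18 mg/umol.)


Activity = glucose_mg / (0.18 mg/umol * V_mL * t_min)
= 2.05 / (0.18 * 2.0 * 50)
= 0.1139 FPU/mL

0.1139 FPU/mL


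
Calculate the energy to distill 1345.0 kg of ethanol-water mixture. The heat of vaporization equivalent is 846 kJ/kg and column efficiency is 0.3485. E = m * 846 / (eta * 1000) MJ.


E = m * 846 / (eta * 1000)
= 1345.0 * 846 / (0.3485 * 1000)
= 3265.0502 MJ

3265.0502 MJ


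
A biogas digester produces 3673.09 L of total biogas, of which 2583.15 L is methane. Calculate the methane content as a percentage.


CH4% = V_CH4 / V_total * 100
= 2583.15 / 3673.09 * 100
= 70.3263%

70.3263%


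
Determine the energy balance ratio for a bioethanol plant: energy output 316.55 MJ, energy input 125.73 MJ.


EROI = E_out / E_in
= 316.55 / 125.73
= 2.5177

2.5177


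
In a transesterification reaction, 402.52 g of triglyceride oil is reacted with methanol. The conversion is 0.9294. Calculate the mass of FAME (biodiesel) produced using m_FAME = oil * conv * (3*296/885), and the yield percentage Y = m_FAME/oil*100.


m_FAME = oil * conv * (3 * 296 / 885) = oil * conv * (888/885)
= 402.52 * 0.9294 * 888 / 885
= 375.3702 g
Y = m_FAME / oil * 100 = conv * (888/885) * 100
= 0.9294 * 888 / 885 * 100
= 93.26%

375.3702 g FAME; Y = 93.26%


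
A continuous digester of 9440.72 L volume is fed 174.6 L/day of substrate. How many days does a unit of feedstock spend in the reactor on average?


HRT = V / Q
= 9440.72 / 174.6
= 54.0706 days

54.0706 days


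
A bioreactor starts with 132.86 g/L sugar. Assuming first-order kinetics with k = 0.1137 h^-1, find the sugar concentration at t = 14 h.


S = S0 * exp(-k * t)
S = 132.86 * exp(-0.1137 * 14)
S = 27.0448 g/L

27.0448 g/L


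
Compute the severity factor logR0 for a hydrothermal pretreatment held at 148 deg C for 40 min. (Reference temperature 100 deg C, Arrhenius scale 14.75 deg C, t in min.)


logR0 = log10(t * exp((T - 100) / 14.75))
= log10(40 * exp((148 - 100) / 14.75))
= 3.0154

3.0154


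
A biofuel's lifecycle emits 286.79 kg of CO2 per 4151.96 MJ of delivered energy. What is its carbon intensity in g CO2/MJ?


CI = CO2 * 1000 / E
= 286.79 * 1000 / 4151.96
= 69.0734 g CO2/MJ

69.0734 g CO2/MJ


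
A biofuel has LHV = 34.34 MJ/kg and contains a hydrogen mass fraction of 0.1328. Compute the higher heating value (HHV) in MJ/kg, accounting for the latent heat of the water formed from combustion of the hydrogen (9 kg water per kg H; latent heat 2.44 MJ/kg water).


HHV = LHV + H_frac * 9 * 2.44
= 34.34 + 0.1328 * 9 * 2.44
= 37.2563 MJ/kg

37.2563 MJ/kg


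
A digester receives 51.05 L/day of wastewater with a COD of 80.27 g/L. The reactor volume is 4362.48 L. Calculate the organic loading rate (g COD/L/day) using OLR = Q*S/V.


OLR = Q * S / V
= 51.05 * 80.27 / 4362.48
= 0.9393 g/L/day

0.9393 g/L/day


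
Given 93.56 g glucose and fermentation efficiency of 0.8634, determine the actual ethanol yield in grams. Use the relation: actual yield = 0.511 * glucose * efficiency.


Actual ethanol: m = 0.511 * 93.56 * 0.8634
m = 41.2784 g

41.2784 g


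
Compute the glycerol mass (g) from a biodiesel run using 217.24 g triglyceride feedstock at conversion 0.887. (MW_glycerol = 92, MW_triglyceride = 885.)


glycerol = oil * conv * (92/885)
= 217.24 * 0.887 * 92 / 885
= 20.0312 g

20.0312 g


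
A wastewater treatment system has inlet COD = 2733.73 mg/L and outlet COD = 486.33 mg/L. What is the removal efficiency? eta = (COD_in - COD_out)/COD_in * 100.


eta = (COD_in - COD_out) / COD_in * 100
= (2733.73 - 486.33) / 2733.73 * 100
= 82.2100%

82.2100%


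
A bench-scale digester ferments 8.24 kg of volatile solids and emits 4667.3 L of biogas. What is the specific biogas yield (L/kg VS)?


Y = V / VS
= 4667.3 / 8.24
= 566.4199 L/kg VS

566.4199 L/kg VS


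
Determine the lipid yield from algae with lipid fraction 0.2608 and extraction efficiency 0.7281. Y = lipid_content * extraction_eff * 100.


Y = lipid_content * extraction_eff * 100
= 0.2608 * 0.7281 * 100
= 18.9888%

18.9888%


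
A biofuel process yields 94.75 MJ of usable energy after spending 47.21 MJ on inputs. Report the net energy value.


NEV = E_out - E_in
= 94.75 - 47.21
= 47.5400 MJ

47.5400 MJ


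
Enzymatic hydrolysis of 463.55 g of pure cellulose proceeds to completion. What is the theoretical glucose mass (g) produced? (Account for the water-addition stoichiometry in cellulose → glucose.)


glucose = cellulose * 180/162
= 463.55 * 180/162
= 515.0556 g

515.0556 g


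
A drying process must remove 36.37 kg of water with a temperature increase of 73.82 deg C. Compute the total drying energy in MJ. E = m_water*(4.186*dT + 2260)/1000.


E = m_water * (4.186 * dT + 2260) / 1000
= 36.37 * (4.186 * 73.82 + 2260) / 1000
= 93.4349 MJ

93.4349 MJ


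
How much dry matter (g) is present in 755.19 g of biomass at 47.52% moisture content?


Wd = Ww * (1 - MC/100)
= 755.19 * (1 - 47.52/100)
= 396.3237 g

396.3237 g


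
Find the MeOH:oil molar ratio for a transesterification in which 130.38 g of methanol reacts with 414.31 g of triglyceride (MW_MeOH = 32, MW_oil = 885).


Molar ratio = n_MeOH / n_oil = (MeOH/32) / (oil/885) = (MeOH * 885) / (32 * oil)
= (130.38 * 885) / (32 * 414.31)
= 8.7032

8.7032


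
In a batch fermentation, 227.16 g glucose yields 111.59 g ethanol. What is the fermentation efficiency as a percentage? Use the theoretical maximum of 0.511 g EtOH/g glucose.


Fermentation efficiency = (actual / (0.511 * glucose)) * 100
= (111.59 / (0.511 * 227.16)) * 100
= 96.1330%

96.1330%


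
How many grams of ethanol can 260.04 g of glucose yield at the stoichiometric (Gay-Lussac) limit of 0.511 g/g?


Theoretical ethanol yield: m_EtOH = 0.511 * m_glucose
m_EtOH = 0.511 * 260.04 = 132.8804 g

132.8804 g


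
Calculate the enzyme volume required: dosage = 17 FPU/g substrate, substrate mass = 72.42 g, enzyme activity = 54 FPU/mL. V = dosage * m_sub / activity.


V = dosage * m_sub / activity
V = 17 * 72.42 / 54
V = 22.7989 mL

22.7989 mL


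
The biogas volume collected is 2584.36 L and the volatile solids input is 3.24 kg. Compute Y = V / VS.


Y = V / VS
= 2584.36 / 3.24
= 797.6420 L/kg VS

797.6420 L/kg VS


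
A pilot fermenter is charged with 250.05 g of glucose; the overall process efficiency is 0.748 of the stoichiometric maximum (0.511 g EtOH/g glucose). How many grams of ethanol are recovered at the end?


Actual ethanol: m = 0.511 * 250.05 * 0.748
m = 95.5761 g

95.5761 g


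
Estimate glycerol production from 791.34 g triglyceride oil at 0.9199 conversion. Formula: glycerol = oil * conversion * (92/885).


glycerol = oil * conv * (92/885)
= 791.34 * 0.9199 * 92 / 885
= 75.6743 g

75.6743 g


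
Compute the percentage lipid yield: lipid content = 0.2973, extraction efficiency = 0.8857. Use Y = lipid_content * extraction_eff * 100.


Y = lipid_content * extraction_eff * 100
= 0.2973 * 0.8857 * 100
= 26.3319%

26.3319%


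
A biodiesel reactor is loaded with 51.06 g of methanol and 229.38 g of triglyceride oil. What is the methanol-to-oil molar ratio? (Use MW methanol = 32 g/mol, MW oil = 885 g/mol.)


Molar ratio = n_MeOH / n_oil = (MeOH/32) / (oil/885) = (MeOH * 885) / (32 * oil)
= (51.06 * 885) / (32 * 229.38)
= 6.1563

6.1563


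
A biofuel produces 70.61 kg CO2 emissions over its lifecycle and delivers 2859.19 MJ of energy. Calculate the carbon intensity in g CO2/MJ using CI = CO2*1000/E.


CI = CO2 * 1000 / E
= 70.61 * 1000 / 2859.19
= 24.6958 g CO2/MJ

24.6958 g CO2/MJ


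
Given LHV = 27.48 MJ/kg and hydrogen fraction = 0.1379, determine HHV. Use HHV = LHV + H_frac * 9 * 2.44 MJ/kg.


HHV = LHV + H_frac * 9 * 2.44
= 27.48 + 0.1379 * 9 * 2.44
= 30.5083 MJ/kg

30.5083 MJ/kg


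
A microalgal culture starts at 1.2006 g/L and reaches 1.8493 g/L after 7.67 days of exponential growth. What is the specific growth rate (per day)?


mu = ln(X2/X1) / dt
= ln(1.8493/1.2006) / 7.67
= 0.0563 per day

0.0563 per day


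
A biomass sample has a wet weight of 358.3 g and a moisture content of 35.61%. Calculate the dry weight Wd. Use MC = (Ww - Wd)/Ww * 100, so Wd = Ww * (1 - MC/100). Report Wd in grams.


Wd = Ww * (1 - MC/100)
= 358.3 * (1 - 35.61/100)
= 230.7094 g

230.7094 g


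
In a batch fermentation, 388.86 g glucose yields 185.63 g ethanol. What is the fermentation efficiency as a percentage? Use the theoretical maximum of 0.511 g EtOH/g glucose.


Fermentation efficiency = (actual / (0.511 * glucose)) * 100
= (185.63 / (0.511 * 388.86)) * 100
= 93.4187%

93.4187%


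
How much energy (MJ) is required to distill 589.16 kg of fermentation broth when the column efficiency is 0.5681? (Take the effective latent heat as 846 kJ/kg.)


E = m * 846 / (eta * 1000)
= 589.16 * 846 / (0.5681 * 1000)
= 877.3620 MJ

877.3620 MJ


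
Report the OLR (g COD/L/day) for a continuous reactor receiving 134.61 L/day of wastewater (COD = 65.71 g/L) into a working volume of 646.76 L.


OLR = Q * S / V
= 134.61 * 65.71 / 646.76
= 13.6762 g/L/day

13.6762 g/L/day


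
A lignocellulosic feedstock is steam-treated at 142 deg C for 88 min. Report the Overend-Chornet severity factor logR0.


logR0 = log10(t * exp((T - 100) / 14.75))
= log10(88 * exp((142 - 100) / 14.75))
= 3.1811

3.1811


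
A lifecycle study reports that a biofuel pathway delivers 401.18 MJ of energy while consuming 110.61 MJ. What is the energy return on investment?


EROI = E_out / E_in
= 401.18 / 110.61
= 3.6270

3.6270


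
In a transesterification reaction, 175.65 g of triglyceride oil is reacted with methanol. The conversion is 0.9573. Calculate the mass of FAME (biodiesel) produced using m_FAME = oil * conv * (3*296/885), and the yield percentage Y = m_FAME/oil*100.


m_FAME = oil * conv * (3 * 296 / 885) = oil * conv * (888/885)
= 175.65 * 0.9573 * 888 / 885
= 168.7197 g
Y = m_FAME / oil * 100 = conv * (888/885) * 100
= 0.9573 * 888 / 885 * 100
= 96.05%

168.7197 g FAME; Y = 96.05%


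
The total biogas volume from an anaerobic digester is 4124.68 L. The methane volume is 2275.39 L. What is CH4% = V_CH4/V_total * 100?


CH4% = V_CH4 / V_total * 100
= 2275.39 / 4124.68 * 100
= 55.1652%

55.1652%


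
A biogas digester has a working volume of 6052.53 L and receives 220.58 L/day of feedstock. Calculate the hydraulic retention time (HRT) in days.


HRT = V / Q
= 6052.53 / 220.58
= 27.4392 days

27.4392 days


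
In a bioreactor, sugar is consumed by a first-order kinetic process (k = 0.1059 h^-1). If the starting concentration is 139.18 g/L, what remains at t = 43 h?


S = S0 * exp(-k * t)
S = 139.18 * exp(-0.1059 * 43)
S = 1.4653 g/L

1.4653 g/L


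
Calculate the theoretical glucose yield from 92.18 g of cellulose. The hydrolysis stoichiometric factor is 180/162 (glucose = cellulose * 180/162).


glucose = cellulose * 180/162
= 92.18 * 180/162
= 102.4222 g

102.4222 g


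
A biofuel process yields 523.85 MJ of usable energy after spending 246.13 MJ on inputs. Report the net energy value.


NEV = E_out - E_in
= 523.85 - 246.13
= 277.7200 MJ

277.7200 MJ


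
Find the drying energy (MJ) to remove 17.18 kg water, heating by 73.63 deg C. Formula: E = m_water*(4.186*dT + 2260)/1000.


E = m_water * (4.186 * dT + 2260) / 1000
= 17.18 * (4.186 * 73.63 + 2260) / 1000
= 44.1219 MJ

44.1219 MJ


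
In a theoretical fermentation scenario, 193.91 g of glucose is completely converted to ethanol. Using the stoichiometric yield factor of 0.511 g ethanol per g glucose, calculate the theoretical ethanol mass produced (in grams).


Theoretical ethanol yield: m_EtOH = 0.511 * m_glucose
m_EtOH = 0.511 * 193.91 = 99.0880 g

99.0880 g


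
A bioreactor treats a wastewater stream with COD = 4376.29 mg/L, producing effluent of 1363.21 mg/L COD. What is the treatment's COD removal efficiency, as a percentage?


eta = (COD_in - COD_out) / COD_in * 100
= (4376.29 - 1363.21) / 4376.29 * 100
= 68.8501%

68.8501%


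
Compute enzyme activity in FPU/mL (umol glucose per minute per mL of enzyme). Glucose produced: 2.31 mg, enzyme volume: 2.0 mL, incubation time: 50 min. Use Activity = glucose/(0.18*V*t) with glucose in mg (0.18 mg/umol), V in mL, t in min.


Activity = glucose_mg / (0.18 mg/umol * V_mL * t_min)
= 2.31 / (0.18 * 2.0 * 50)
= 0.1283 FPU/mL

0.1283 FPU/mL


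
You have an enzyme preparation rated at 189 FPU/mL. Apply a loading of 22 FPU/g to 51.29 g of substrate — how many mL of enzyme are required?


V = dosage * m_sub / activity
V = 22 * 51.29 / 189
V = 5.9703 mL

5.9703 mL


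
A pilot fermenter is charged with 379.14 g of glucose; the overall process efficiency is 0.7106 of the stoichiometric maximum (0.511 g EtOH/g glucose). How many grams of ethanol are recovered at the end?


Actual ethanol: m = 0.511 * 379.14 * 0.7106
m = 137.6720 g

137.6720 g


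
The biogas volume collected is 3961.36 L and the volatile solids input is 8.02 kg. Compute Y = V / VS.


Y = V / VS
= 3961.36 / 8.02
= 493.9352 L/kg VS

493.9352 L/kg VS


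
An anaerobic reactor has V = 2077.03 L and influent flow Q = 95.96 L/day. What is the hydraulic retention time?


HRT = V / Q
= 2077.03 / 95.96
= 21.6447 days

21.6447 days


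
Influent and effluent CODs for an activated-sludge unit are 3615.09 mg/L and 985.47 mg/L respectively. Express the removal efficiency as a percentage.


eta = (COD_in - COD_out) / COD_in * 100
= (3615.09 - 985.47) / 3615.09 * 100
= 72.7401%

72.7401%


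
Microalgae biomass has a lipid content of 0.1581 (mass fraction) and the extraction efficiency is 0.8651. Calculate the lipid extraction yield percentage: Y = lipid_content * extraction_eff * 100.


Y = lipid_content * extraction_eff * 100
= 0.1581 * 0.8651 * 100
= 13.6772%

13.6772%


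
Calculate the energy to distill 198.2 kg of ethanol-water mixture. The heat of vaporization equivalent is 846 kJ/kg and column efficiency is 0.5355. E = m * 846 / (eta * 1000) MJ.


E = m * 846 / (eta * 1000)
= 198.2 * 846 / (0.5355 * 1000)
= 313.1227 MJ

313.1227 MJ


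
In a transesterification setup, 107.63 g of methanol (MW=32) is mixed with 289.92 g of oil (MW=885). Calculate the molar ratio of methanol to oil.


Molar ratio = n_MeOH / n_oil = (MeOH/32) / (oil/885) = (MeOH * 885) / (32 * oil)
= (107.63 * 885) / (32 * 289.92)
= 10.2671

10.2671


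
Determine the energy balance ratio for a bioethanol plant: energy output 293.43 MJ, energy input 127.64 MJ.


EROI = E_out / E_in
= 293.43 / 127.64
= 2.2989

2.2989


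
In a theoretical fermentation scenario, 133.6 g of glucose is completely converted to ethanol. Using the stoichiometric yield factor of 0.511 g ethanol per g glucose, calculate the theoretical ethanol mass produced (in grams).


Theoretical ethanol yield: m_EtOH = 0.511 * m_glucose
m_EtOH = 0.511 * 133.6 = 68.2696 g

68.2696 g


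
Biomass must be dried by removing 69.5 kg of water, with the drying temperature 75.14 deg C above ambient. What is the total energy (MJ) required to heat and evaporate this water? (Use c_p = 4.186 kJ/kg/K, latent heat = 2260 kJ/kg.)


E = m_water * (4.186 * dT + 2260) / 1000
= 69.5 * (4.186 * 75.14 + 2260) / 1000
= 178.9303 MJ

178.9303 MJ


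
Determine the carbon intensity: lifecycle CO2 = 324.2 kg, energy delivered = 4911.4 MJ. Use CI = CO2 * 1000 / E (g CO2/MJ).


CI = CO2 * 1000 / E
= 324.2 * 1000 / 4911.4
= 66.0097 g CO2/MJ

66.0097 g CO2/MJ


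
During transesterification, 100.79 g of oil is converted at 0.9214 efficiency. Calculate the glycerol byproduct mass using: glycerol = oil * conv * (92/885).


glycerol = oil * conv * (92/885)
= 100.79 * 0.9214 * 92 / 885
= 9.6541 g

9.6541 g


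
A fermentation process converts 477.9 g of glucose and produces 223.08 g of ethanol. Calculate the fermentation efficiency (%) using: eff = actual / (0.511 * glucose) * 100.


Fermentation efficiency = (actual / (0.511 * glucose)) * 100
= (223.08 / (0.511 * 477.9)) * 100
= 91.3488%

91.3488%
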